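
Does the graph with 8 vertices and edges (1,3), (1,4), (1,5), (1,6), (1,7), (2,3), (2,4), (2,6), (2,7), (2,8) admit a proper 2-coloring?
Yes. Partition: {1, 2}, {3, 4, 5, 6, 7, 8}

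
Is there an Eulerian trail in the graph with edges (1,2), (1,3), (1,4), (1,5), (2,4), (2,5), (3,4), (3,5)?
No (4 vertices have odd degree: {2, 3, 4, 5}; Eulerian path requires 0 or 2)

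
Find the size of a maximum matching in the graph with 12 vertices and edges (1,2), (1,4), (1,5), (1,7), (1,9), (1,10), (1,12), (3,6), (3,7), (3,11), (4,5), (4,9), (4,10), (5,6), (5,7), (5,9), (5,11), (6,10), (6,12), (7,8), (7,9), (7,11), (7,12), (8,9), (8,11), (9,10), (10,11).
6 (matching: (1,2), (3,6), (4,10), (5,9), (7,12), (8,11); upper bound floor(n/2) = floor(12/2) = 6)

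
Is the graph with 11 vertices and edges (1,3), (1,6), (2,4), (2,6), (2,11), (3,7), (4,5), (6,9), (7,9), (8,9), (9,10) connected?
Yes (BFS from 1 visits [1, 3, 6, 7, 2, 9, 4, 11, 8, 10, 5] — all 11 vertices reached)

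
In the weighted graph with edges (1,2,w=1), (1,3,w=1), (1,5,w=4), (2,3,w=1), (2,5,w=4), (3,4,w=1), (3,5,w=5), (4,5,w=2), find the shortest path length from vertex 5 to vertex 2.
4 (path: 5 -> 2; weights 4 = 4)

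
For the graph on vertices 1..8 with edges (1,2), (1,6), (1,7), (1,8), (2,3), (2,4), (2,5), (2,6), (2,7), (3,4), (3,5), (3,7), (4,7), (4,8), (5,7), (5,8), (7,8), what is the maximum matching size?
4 (matching: (1,6), (2,3), (4,8), (5,7); upper bound floor(n/2) = floor(8/2) = 4)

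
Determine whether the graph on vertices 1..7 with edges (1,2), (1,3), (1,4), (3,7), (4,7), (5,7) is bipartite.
Yes. Partition: {1, 6, 7}, {2, 3, 4, 5}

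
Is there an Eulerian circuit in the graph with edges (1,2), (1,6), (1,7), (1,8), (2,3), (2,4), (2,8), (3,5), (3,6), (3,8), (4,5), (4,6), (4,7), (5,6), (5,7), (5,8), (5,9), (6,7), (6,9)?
Yes (the graph is connected and all 9 vertices have even degree)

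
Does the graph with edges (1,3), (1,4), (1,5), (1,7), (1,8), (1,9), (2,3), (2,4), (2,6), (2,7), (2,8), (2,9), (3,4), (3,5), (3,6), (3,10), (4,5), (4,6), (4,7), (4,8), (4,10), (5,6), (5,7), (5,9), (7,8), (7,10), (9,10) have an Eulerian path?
Yes — and in fact it has an Eulerian circuit (the graph is connected and all 10 vertices have even degree)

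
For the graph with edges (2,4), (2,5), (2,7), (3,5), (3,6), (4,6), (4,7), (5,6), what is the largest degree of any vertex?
3 (attained at vertices 2, 4, 5, 6)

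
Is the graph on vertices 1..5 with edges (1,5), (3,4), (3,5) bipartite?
Yes. Partition: {1, 2, 3}, {4, 5}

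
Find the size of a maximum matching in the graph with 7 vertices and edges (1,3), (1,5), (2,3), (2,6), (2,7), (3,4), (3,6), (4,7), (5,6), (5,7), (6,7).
3 (matching: (1,5), (3,4), (6,7); upper bound floor(n/2) = floor(7/2) = 3)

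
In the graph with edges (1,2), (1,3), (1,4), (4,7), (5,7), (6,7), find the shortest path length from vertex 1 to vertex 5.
3 (path: 1 -> 4 -> 7 -> 5, 3 edges)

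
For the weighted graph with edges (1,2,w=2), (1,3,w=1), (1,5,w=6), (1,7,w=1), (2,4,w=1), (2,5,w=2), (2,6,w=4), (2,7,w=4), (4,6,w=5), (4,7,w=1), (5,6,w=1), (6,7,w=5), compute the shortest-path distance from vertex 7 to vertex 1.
1 (path: 7 -> 1; weights 1 = 1)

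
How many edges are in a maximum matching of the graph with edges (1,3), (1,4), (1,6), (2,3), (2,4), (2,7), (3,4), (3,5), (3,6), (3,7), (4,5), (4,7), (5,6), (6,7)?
3 (matching: (1,3), (4,7), (5,6); upper bound floor(n/2) = floor(7/2) = 3)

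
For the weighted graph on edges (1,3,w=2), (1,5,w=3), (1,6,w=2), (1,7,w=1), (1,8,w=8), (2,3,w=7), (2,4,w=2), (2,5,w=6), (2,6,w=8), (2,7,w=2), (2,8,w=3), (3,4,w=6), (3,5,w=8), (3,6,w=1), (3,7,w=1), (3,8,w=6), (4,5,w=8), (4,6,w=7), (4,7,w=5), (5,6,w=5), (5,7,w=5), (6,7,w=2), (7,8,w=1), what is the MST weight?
11 (MST edges: (1,5,w=3), (1,7,w=1), (2,4,w=2), (2,7,w=2), (3,6,w=1), (3,7,w=1), (7,8,w=1); sum of weights 3 + 1 + 2 + 2 + 1 + 1 + 1 = 11)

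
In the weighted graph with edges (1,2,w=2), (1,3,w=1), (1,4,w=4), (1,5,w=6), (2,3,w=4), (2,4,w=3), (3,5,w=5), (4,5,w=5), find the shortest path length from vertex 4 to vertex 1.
4 (path: 4 -> 1; weights 4 = 4)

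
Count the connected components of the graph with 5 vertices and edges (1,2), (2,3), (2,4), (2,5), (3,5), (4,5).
1 (components: {1, 2, 3, 4, 5})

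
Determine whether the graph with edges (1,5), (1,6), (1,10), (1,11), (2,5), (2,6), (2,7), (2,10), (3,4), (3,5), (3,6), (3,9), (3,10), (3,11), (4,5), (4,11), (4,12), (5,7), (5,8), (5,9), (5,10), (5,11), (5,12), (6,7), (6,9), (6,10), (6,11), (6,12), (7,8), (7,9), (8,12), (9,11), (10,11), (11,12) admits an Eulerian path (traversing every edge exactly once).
No (4 vertices have odd degree: {7, 8, 9, 12}; Eulerian path requires 0 or 2)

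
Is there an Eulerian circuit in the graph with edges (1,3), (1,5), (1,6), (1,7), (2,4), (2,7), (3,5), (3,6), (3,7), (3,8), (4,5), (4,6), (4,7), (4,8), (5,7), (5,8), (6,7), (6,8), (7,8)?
No (6 vertices have odd degree: {3, 4, 5, 6, 7, 8}; Eulerian circuit requires 0)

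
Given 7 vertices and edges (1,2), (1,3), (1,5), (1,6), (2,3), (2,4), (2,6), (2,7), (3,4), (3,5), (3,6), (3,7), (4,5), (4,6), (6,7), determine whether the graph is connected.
Yes (BFS from 1 visits [1, 2, 3, 5, 6, 4, 7] — all 7 vertices reached)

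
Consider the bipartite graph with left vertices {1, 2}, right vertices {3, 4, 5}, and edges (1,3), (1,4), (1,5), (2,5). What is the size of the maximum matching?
2 (matching: (1,4), (2,5); upper bound min(|L|,|R|) = min(2,3) = 2)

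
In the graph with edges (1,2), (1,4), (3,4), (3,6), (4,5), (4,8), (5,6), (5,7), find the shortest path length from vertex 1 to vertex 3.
2 (path: 1 -> 4 -> 3, 2 edges)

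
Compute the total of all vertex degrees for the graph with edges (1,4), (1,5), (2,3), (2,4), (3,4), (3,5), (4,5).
14 (handshake: sum of degrees = 2|E| = 2 x 7 = 14)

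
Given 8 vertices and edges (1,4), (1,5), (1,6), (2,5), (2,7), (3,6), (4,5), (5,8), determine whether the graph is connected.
Yes (BFS from 1 visits [1, 4, 5, 6, 2, 8, 3, 7] — all 8 vertices reached)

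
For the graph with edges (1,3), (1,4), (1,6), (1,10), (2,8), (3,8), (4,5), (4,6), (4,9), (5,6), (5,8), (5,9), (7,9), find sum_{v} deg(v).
26 (handshake: sum of degrees = 2|E| = 2 x 13 = 26)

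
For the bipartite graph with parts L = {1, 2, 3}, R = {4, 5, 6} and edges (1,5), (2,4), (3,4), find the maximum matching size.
2 (matching: (1,5), (2,4); upper bound min(|L|,|R|) = min(3,3) = 3)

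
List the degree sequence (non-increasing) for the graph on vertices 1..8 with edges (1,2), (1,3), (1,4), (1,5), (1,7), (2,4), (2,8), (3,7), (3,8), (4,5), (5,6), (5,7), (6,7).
[5, 4, 4, 3, 3, 3, 2, 2] (degrees: deg(1)=5, deg(2)=3, deg(3)=3, deg(4)=3, deg(5)=4, deg(6)=2, deg(7)=4, deg(8)=2)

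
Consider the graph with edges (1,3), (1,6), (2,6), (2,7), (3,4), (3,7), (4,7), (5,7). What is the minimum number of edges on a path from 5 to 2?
2 (path: 5 -> 7 -> 2, 2 edges)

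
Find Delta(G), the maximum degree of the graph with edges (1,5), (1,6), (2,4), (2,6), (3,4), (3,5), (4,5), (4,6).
4 (attained at vertex 4)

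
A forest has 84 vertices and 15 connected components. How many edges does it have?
69 (Each of the 15 component trees on V_i vertices has V_i - 1 edges; summing gives V - C = 84 - 15 = 69)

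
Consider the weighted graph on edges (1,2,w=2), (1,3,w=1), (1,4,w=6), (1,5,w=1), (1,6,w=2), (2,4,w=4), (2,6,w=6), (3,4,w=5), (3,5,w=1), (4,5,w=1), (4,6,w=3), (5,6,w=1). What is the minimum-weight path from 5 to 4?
1 (path: 5 -> 4; weights 1 = 1)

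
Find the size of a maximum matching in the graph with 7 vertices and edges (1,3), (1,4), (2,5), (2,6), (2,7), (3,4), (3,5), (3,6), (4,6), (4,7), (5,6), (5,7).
3 (matching: (2,6), (3,5), (4,7); upper bound floor(n/2) = floor(7/2) = 3)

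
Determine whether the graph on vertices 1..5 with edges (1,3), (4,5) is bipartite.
Yes. Partition: {1, 2, 4}, {3, 5}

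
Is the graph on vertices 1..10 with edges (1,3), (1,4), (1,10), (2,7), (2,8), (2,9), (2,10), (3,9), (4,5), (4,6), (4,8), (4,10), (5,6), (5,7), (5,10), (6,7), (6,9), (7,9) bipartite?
No (odd cycle of length 3: 10 -> 1 -> 4 -> 10)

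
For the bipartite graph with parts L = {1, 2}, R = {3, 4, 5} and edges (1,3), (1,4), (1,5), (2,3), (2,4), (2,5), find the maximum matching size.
2 (matching: (1,5), (2,4); upper bound min(|L|,|R|) = min(2,3) = 2)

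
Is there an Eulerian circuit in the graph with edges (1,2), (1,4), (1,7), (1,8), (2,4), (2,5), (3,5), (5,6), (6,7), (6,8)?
No (4 vertices have odd degree: {2, 3, 5, 6}; Eulerian circuit requires 0)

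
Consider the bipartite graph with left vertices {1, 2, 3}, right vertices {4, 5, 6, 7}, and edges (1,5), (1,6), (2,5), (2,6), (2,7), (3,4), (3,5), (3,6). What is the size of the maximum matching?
3 (matching: (1,6), (2,7), (3,5); upper bound min(|L|,|R|) = min(3,4) = 3)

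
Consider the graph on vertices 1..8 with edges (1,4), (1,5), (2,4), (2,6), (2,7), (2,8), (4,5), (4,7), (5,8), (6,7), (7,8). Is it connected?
No, it has 2 components: {1, 2, 4, 5, 6, 7, 8}, {3}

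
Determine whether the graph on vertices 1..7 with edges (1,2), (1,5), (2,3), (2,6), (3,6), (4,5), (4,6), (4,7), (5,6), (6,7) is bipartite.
No (odd cycle of length 3: 3 -> 2 -> 6 -> 3)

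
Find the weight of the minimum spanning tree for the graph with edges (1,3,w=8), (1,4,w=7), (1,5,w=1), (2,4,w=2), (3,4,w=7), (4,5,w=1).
11 (MST edges: (1,5,w=1), (2,4,w=2), (3,4,w=7), (4,5,w=1); sum of weights 1 + 2 + 7 + 1 = 11)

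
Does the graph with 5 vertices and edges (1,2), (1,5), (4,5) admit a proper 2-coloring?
Yes. Partition: {1, 3, 4}, {2, 5}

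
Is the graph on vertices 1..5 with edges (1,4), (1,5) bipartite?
Yes. Partition: {1, 2, 3}, {4, 5}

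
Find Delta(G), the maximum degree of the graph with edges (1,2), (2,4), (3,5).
2 (attained at vertex 2)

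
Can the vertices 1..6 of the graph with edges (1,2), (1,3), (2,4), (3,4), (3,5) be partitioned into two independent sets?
Yes. Partition: {1, 4, 5, 6}, {2, 3}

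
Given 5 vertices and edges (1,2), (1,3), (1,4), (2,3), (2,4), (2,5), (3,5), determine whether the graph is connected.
Yes (BFS from 1 visits [1, 2, 3, 4, 5] — all 5 vertices reached)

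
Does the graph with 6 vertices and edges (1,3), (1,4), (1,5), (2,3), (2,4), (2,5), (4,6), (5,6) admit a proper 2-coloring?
Yes. Partition: {1, 2, 6}, {3, 4, 5}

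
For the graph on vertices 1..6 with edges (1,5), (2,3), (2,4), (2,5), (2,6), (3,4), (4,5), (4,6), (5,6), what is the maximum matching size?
3 (matching: (1,5), (2,3), (4,6); upper bound floor(n/2) = floor(6/2) = 3)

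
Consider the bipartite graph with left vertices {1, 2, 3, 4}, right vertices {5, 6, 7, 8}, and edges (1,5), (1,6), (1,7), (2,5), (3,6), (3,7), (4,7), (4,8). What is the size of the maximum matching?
4 (matching: (1,7), (2,5), (3,6), (4,8); upper bound min(|L|,|R|) = min(4,4) = 4)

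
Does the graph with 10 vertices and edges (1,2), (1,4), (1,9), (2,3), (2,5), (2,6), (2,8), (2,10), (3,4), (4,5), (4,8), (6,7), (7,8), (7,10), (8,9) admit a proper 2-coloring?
Yes. Partition: {1, 3, 5, 6, 8, 10}, {2, 4, 7, 9}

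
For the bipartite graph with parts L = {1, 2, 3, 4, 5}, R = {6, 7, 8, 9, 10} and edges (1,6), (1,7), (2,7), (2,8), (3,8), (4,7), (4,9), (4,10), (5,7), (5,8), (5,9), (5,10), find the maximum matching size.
5 (matching: (1,6), (2,7), (3,8), (4,10), (5,9); upper bound min(|L|,|R|) = min(5,5) = 5)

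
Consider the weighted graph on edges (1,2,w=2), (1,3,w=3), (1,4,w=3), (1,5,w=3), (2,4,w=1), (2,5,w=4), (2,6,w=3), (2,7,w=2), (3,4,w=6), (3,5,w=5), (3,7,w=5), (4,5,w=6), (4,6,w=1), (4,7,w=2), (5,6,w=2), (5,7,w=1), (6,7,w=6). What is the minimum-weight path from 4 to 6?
1 (path: 4 -> 6; weights 1 = 1)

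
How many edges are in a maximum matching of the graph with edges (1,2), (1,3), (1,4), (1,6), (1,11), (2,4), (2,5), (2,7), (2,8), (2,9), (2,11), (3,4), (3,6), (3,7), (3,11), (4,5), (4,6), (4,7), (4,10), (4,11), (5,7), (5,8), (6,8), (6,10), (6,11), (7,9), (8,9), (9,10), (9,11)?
5 (matching: (1,4), (2,8), (5,7), (6,10), (9,11); upper bound floor(n/2) = floor(11/2) = 5)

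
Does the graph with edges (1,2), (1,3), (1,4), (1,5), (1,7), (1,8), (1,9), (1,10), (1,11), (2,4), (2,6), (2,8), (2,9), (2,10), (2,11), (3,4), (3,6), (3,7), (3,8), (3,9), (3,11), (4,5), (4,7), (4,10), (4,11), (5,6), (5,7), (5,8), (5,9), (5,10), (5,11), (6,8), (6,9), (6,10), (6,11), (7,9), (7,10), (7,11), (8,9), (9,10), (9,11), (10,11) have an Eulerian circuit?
No (8 vertices have odd degree: {1, 2, 3, 4, 6, 7, 9, 11}; Eulerian circuit requires 0)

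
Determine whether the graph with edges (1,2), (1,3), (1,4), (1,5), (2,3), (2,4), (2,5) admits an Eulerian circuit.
Yes (the graph is connected and all 5 vertices have even degree)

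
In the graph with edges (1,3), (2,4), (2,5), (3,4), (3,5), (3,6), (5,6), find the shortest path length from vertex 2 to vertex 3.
2 (path: 2 -> 4 -> 3, 2 edges)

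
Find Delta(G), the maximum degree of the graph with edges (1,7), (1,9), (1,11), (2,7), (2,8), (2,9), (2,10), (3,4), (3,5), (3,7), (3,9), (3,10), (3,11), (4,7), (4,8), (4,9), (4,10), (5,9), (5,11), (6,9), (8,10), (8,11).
6 (attained at vertices 3, 9)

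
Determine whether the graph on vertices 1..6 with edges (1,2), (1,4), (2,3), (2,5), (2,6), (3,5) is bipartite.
No (odd cycle of length 3: 3 -> 2 -> 5 -> 3)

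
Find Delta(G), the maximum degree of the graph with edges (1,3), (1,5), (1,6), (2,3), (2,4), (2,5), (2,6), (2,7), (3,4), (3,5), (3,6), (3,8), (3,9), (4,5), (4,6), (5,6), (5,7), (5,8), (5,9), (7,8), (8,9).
8 (attained at vertex 5)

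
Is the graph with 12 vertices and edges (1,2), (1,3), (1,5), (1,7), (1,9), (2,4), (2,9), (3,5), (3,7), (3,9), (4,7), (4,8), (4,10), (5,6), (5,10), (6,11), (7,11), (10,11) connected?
No, it has 2 components: {1, 2, 3, 4, 5, 6, 7, 8, 9, 10, 11}, {12}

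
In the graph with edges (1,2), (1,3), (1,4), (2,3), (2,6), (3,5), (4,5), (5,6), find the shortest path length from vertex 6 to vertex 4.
2 (path: 6 -> 5 -> 4, 2 edges)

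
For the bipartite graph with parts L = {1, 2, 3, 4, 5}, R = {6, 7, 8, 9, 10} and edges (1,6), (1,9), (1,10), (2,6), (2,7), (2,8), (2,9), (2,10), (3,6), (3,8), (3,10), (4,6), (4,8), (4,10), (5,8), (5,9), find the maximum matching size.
5 (matching: (1,10), (2,7), (3,8), (4,6), (5,9); upper bound min(|L|,|R|) = min(5,5) = 5)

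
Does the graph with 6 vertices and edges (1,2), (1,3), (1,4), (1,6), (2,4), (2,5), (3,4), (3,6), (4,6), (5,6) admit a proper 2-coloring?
No (odd cycle of length 3: 4 -> 1 -> 3 -> 4)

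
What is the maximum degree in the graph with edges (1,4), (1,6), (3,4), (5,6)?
2 (attained at vertices 1, 4, 6)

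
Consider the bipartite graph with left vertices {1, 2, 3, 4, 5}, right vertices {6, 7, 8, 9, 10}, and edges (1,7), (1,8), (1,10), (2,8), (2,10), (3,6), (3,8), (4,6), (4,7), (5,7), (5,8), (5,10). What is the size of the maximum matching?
4 (matching: (1,10), (2,8), (3,6), (4,7); upper bound min(|L|,|R|) = min(5,5) = 5)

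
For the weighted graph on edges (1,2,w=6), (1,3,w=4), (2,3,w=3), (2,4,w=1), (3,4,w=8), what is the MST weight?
8 (MST edges: (1,3,w=4), (2,3,w=3), (2,4,w=1); sum of weights 4 + 3 + 1 = 8)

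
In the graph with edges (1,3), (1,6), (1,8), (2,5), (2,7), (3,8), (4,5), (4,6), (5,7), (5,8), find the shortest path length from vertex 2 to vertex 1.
3 (path: 2 -> 5 -> 8 -> 1, 3 edges)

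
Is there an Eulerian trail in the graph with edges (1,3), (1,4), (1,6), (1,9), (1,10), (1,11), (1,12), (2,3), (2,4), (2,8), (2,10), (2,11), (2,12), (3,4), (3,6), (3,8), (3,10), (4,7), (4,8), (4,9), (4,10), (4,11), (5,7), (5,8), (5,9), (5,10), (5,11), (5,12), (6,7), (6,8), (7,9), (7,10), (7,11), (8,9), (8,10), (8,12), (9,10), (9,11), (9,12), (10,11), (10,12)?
Yes (the graph is connected and exactly 2 vertices have odd degree: {1, 11}; any Eulerian path must start and end at those)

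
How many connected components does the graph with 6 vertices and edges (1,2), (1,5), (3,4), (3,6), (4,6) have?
2 (components: {1, 2, 5}, {3, 4, 6})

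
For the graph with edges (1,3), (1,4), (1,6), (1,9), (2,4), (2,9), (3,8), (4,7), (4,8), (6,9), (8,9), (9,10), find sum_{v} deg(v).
24 (handshake: sum of degrees = 2|E| = 2 x 12 = 24)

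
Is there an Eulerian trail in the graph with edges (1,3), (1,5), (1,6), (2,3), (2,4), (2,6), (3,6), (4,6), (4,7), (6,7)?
No (6 vertices have odd degree: {1, 2, 3, 4, 5, 6}; Eulerian path requires 0 or 2)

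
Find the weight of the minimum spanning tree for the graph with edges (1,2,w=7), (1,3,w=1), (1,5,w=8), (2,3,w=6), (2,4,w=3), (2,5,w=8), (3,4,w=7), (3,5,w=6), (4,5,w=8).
16 (MST edges: (1,3,w=1), (2,3,w=6), (2,4,w=3), (3,5,w=6); sum of weights 1 + 6 + 3 + 6 = 16)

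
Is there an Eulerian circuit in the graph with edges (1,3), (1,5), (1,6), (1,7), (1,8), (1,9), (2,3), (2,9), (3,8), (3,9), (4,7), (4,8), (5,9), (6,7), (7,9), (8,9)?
Yes (the graph is connected and all 9 vertices have even degree)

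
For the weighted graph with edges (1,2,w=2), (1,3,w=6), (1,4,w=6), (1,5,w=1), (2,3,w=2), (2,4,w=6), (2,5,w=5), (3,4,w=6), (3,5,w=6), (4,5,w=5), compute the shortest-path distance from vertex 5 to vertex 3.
5 (path: 5 -> 1 -> 2 -> 3; weights 1 + 2 + 2 = 5)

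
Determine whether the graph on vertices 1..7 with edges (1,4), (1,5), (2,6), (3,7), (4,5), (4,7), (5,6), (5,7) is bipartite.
No (odd cycle of length 3: 5 -> 1 -> 4 -> 5)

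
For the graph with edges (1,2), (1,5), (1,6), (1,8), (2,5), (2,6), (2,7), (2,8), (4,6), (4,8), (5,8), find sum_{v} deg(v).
22 (handshake: sum of degrees = 2|E| = 2 x 11 = 22)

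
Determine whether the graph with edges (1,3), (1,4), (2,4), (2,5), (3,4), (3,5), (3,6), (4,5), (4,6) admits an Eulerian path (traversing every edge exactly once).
Yes (the graph is connected and exactly 2 vertices have odd degree: {4, 5}; any Eulerian path must start and end at those)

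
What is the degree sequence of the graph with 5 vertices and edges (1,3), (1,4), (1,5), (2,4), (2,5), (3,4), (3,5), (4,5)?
[4, 4, 3, 3, 2] (degrees: deg(1)=3, deg(2)=2, deg(3)=3, deg(4)=4, deg(5)=4)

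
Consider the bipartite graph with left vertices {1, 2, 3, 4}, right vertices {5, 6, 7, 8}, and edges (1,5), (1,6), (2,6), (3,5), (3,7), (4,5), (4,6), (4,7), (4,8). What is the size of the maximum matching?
4 (matching: (1,5), (2,6), (3,7), (4,8); upper bound min(|L|,|R|) = min(4,4) = 4)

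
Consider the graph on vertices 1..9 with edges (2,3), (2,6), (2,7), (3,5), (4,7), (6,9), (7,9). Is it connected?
No, it has 3 components: {1}, {2, 3, 4, 5, 6, 7, 9}, {8}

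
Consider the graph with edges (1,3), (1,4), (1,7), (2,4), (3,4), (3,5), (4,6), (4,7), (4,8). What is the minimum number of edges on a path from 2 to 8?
2 (path: 2 -> 4 -> 8, 2 edges)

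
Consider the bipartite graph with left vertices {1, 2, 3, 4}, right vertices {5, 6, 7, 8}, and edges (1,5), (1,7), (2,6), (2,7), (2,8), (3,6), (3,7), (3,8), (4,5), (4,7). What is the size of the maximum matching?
4 (matching: (1,7), (2,8), (3,6), (4,5); upper bound min(|L|,|R|) = min(4,4) = 4)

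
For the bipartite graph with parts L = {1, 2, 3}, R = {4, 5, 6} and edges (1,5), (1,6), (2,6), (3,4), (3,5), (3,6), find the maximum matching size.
3 (matching: (1,5), (2,6), (3,4); upper bound min(|L|,|R|) = min(3,3) = 3)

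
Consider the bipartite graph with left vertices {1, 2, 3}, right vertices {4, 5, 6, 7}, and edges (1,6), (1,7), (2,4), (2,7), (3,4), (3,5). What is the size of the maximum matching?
3 (matching: (1,6), (2,7), (3,5); upper bound min(|L|,|R|) = min(3,4) = 3)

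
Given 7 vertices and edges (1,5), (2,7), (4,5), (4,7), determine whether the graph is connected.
No, it has 3 components: {1, 2, 4, 5, 7}, {3}, {6}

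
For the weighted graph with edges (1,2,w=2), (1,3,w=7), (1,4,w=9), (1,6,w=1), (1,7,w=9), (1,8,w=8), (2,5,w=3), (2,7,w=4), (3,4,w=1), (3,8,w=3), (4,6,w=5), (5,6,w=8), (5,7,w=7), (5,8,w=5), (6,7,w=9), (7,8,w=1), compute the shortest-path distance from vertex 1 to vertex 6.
1 (path: 1 -> 6; weights 1 = 1)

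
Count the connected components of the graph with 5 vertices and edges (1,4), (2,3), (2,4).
2 (components: {1, 2, 3, 4}, {5})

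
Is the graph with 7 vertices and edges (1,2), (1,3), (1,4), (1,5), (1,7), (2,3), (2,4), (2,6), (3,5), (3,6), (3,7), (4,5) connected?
Yes (BFS from 1 visits [1, 2, 3, 4, 5, 7, 6] — all 7 vertices reached)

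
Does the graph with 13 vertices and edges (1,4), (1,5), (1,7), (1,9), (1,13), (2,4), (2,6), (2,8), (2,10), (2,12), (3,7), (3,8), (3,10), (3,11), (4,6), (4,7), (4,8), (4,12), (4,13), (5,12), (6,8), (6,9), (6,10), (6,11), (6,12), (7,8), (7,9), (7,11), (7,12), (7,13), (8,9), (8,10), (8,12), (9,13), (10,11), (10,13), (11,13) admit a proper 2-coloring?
No (odd cycle of length 3: 13 -> 1 -> 9 -> 13)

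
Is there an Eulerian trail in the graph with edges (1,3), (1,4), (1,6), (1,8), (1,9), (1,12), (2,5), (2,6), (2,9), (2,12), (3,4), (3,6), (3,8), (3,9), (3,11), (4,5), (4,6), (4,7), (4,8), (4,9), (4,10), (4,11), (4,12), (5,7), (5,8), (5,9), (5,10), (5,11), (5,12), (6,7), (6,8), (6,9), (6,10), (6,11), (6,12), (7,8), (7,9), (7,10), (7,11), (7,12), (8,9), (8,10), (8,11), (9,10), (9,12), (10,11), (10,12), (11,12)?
Yes (the graph is connected and exactly 2 vertices have odd degree: {8, 12}; any Eulerian path must start and end at those)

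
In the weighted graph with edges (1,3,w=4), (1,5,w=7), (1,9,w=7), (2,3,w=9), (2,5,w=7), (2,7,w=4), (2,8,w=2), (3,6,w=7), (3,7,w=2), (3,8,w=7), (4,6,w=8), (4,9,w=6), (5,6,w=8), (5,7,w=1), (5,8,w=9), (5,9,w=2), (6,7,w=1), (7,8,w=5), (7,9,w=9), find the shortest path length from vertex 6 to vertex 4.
8 (path: 6 -> 4; weights 8 = 8)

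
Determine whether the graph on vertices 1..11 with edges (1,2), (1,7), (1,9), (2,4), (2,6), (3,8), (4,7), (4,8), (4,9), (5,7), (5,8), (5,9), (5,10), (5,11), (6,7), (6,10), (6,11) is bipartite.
Yes. Partition: {1, 3, 4, 5, 6}, {2, 7, 8, 9, 10, 11}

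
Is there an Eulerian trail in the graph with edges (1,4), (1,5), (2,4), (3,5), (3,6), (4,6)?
Yes (the graph is connected and exactly 2 vertices have odd degree: {2, 4}; any Eulerian path must start and end at those)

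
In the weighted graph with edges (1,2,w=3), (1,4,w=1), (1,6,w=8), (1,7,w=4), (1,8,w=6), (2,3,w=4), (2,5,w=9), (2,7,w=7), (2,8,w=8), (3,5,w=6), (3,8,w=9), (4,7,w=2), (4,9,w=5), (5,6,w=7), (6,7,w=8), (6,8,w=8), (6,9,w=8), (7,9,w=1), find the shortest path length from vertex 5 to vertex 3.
6 (path: 5 -> 3; weights 6 = 6)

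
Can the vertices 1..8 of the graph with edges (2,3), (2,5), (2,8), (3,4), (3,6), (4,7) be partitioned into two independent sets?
Yes. Partition: {1, 2, 4, 6}, {3, 5, 7, 8}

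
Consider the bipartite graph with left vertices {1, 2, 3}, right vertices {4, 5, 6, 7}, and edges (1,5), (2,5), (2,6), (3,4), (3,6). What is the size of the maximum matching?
3 (matching: (1,5), (2,6), (3,4); upper bound min(|L|,|R|) = min(3,4) = 3)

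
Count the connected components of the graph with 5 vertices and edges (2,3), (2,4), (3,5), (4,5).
2 (components: {1}, {2, 3, 4, 5})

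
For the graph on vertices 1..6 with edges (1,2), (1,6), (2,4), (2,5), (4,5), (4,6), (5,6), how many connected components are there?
2 (components: {1, 2, 4, 5, 6}, {3})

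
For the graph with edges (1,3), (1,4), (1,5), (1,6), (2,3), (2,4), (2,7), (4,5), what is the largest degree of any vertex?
4 (attained at vertex 1)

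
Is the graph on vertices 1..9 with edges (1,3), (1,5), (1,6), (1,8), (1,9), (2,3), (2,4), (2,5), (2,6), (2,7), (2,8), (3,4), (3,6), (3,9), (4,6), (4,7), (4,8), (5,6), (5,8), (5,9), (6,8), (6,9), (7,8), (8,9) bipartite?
No (odd cycle of length 3: 5 -> 1 -> 8 -> 5)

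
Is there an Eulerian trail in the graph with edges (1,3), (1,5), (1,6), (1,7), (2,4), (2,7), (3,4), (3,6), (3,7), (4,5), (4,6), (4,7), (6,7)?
Yes (the graph is connected and exactly 2 vertices have odd degree: {4, 7}; any Eulerian path must start and end at those)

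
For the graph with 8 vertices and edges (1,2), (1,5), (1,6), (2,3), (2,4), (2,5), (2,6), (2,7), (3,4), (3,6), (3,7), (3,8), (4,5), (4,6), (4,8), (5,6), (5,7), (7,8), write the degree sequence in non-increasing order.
[6, 5, 5, 5, 5, 4, 3, 3] (degrees: deg(1)=3, deg(2)=6, deg(3)=5, deg(4)=5, deg(5)=5, deg(6)=5, deg(7)=4, deg(8)=3)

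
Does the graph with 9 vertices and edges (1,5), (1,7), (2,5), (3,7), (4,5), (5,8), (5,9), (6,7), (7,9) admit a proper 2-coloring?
Yes. Partition: {1, 2, 3, 4, 6, 8, 9}, {5, 7}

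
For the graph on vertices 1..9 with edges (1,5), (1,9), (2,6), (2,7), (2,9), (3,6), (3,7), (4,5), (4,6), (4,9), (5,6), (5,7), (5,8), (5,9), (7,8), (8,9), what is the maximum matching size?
4 (matching: (1,9), (2,6), (4,5), (7,8); upper bound floor(n/2) = floor(9/2) = 4)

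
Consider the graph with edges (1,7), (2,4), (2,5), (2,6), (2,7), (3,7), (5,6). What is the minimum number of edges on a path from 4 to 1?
3 (path: 4 -> 2 -> 7 -> 1, 3 edges)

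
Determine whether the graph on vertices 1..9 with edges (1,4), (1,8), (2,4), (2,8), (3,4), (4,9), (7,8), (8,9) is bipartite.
Yes. Partition: {1, 2, 3, 5, 6, 7, 9}, {4, 8}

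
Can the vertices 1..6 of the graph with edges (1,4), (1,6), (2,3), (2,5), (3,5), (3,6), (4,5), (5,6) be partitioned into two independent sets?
No (odd cycle of length 5: 5 -> 4 -> 1 -> 6 -> 3 -> 5)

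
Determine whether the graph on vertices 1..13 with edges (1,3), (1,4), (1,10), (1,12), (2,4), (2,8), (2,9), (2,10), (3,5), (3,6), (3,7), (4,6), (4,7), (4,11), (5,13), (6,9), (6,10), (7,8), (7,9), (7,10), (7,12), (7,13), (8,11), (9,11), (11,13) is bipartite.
Yes. Partition: {1, 2, 5, 6, 7, 11}, {3, 4, 8, 9, 10, 12, 13}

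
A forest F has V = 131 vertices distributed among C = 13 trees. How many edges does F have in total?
118 (Each of the 13 component trees on V_i vertices has V_i - 1 edges; summing gives V - C = 131 - 13 = 118)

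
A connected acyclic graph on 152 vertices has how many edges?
151 (A tree on V vertices has V - 1 edges, so 152 - 1 = 151)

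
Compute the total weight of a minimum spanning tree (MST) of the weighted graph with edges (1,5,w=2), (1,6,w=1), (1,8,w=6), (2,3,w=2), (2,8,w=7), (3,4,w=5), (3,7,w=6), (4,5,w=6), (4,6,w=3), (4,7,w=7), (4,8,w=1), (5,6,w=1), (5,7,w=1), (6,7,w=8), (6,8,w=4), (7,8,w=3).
14 (MST edges: (1,6,w=1), (2,3,w=2), (3,4,w=5), (4,6,w=3), (4,8,w=1), (5,6,w=1), (5,7,w=1); sum of weights 1 + 2 + 5 + 3 + 1 + 1 + 1 = 14)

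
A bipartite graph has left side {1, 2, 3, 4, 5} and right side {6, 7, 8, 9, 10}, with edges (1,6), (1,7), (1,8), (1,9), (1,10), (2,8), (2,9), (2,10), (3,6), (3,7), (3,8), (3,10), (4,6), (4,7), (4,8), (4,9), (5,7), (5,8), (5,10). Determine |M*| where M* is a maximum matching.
5 (matching: (1,10), (2,9), (3,8), (4,6), (5,7); upper bound min(|L|,|R|) = min(5,5) = 5)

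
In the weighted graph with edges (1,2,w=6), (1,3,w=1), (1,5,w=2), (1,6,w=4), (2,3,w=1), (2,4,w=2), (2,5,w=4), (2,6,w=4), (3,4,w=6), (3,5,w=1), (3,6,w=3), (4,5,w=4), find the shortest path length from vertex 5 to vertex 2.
2 (path: 5 -> 3 -> 2; weights 1 + 1 = 2)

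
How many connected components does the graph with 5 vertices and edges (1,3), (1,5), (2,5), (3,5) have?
2 (components: {1, 2, 3, 5}, {4})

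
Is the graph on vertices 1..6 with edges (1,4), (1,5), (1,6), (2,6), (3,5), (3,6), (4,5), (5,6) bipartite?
No (odd cycle of length 3: 6 -> 1 -> 5 -> 6)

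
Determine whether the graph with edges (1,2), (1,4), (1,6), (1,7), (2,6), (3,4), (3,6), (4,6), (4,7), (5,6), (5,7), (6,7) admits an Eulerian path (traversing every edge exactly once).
Yes — and in fact it has an Eulerian circuit (the graph is connected and all 7 vertices have even degree)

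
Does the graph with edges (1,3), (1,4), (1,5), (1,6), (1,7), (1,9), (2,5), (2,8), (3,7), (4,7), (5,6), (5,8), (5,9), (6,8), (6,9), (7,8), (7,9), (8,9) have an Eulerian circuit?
No (4 vertices have odd degree: {5, 7, 8, 9}; Eulerian circuit requires 0)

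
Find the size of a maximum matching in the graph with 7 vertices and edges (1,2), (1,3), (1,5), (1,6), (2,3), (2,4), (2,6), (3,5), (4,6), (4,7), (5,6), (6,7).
3 (matching: (1,5), (2,4), (6,7); upper bound floor(n/2) = floor(7/2) = 3)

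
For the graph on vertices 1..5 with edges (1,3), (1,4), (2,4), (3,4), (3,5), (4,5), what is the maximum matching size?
2 (matching: (2,4), (3,5); upper bound floor(n/2) = floor(5/2) = 2)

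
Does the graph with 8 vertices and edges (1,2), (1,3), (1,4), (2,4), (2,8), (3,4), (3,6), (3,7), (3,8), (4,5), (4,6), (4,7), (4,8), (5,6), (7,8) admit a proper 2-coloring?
No (odd cycle of length 3: 4 -> 1 -> 3 -> 4)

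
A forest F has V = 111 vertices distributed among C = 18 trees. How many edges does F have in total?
93 (Each of the 18 component trees on V_i vertices has V_i - 1 edges; summing gives V - C = 111 - 18 = 93)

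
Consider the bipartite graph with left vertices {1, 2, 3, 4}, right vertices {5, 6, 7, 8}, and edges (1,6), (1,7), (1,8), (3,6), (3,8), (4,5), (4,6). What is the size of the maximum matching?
3 (matching: (1,7), (3,8), (4,6); upper bound min(|L|,|R|) = min(4,4) = 4)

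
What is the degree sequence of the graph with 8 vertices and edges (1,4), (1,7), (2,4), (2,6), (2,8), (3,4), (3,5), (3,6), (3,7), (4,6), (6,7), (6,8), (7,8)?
[5, 4, 4, 4, 3, 3, 2, 1] (degrees: deg(1)=2, deg(2)=3, deg(3)=4, deg(4)=4, deg(5)=1, deg(6)=5, deg(7)=4, deg(8)=3)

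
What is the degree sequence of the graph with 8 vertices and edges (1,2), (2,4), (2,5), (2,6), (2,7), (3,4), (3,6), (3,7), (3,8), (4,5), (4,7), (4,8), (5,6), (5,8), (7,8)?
[5, 5, 4, 4, 4, 4, 3, 1] (degrees: deg(1)=1, deg(2)=5, deg(3)=4, deg(4)=5, deg(5)=4, deg(6)=3, deg(7)=4, deg(8)=4)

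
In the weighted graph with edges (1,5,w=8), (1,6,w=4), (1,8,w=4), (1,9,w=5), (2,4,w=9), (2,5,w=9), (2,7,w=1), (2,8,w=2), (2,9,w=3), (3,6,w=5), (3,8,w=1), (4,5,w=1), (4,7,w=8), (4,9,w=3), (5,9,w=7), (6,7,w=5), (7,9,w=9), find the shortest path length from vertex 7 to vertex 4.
7 (path: 7 -> 2 -> 9 -> 4; weights 1 + 3 + 3 = 7)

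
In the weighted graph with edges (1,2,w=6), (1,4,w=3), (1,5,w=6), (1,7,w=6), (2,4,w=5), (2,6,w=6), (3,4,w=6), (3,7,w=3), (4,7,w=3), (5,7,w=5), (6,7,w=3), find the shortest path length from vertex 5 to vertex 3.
8 (path: 5 -> 7 -> 3; weights 5 + 3 = 8)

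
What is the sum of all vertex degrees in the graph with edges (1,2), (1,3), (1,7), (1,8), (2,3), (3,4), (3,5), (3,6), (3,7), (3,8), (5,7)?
22 (handshake: sum of degrees = 2|E| = 2 x 11 = 22)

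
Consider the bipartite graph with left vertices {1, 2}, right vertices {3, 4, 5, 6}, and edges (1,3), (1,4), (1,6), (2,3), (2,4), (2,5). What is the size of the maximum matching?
2 (matching: (1,6), (2,5); upper bound min(|L|,|R|) = min(2,4) = 2)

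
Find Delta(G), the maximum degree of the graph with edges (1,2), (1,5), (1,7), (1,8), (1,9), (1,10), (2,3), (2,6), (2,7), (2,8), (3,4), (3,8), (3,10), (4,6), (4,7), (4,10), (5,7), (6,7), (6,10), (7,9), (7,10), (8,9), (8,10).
7 (attained at vertex 7)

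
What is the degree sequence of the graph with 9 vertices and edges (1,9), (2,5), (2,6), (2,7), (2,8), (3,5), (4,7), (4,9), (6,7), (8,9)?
[4, 3, 3, 2, 2, 2, 2, 1, 1] (degrees: deg(1)=1, deg(2)=4, deg(3)=1, deg(4)=2, deg(5)=2, deg(6)=2, deg(7)=3, deg(8)=2, deg(9)=3)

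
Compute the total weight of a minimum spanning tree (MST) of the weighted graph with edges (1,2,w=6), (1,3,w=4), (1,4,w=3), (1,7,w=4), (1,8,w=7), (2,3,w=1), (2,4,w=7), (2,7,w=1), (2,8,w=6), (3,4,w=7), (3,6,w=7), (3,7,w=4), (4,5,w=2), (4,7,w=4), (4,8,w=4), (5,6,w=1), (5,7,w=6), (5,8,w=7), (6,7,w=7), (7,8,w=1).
13 (MST edges: (1,3,w=4), (1,4,w=3), (2,3,w=1), (2,7,w=1), (4,5,w=2), (5,6,w=1), (7,8,w=1); sum of weights 4 + 3 + 1 + 1 + 2 + 1 + 1 = 13)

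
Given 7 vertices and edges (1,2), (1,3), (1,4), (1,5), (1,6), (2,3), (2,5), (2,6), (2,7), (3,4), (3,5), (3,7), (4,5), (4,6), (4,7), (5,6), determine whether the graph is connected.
Yes (BFS from 1 visits [1, 2, 3, 4, 5, 6, 7] — all 7 vertices reached)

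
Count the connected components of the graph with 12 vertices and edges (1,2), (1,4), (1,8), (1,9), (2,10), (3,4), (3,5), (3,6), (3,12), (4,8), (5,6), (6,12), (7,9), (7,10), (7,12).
2 (components: {1, 2, 3, 4, 5, 6, 7, 8, 9, 10, 12}, {11})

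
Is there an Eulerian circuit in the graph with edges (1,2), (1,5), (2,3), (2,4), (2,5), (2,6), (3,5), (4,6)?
No (2 vertices have odd degree: {2, 5}; Eulerian circuit requires 0)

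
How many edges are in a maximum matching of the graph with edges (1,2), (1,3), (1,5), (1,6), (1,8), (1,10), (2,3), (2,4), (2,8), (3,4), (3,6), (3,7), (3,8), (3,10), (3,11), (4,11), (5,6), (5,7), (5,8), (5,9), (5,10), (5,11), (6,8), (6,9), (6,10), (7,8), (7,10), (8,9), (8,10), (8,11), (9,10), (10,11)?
5 (matching: (2,4), (3,11), (5,7), (6,10), (8,9); upper bound floor(n/2) = floor(11/2) = 5)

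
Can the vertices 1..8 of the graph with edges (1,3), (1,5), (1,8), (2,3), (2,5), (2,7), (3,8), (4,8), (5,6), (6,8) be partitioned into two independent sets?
No (odd cycle of length 3: 3 -> 1 -> 8 -> 3)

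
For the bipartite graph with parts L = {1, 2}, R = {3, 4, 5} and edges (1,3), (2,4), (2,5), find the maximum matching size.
2 (matching: (1,3), (2,5); upper bound min(|L|,|R|) = min(2,3) = 2)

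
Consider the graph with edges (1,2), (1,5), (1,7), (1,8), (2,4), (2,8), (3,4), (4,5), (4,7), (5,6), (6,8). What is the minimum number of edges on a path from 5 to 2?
2 (path: 5 -> 1 -> 2, 2 edges)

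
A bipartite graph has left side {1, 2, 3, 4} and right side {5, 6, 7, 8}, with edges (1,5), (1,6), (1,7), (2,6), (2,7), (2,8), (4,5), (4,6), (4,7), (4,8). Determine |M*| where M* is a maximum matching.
3 (matching: (1,7), (2,8), (4,6); upper bound min(|L|,|R|) = min(4,4) = 4)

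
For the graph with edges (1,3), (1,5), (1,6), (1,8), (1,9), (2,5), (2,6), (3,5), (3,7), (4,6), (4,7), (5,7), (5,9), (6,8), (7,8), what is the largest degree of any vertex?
5 (attained at vertices 1, 5)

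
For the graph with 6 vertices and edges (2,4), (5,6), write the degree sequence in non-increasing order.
[1, 1, 1, 1, 0, 0] (degrees: deg(1)=0, deg(2)=1, deg(3)=0, deg(4)=1, deg(5)=1, deg(6)=1)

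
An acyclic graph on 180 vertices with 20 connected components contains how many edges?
160 (Each of the 20 component trees on V_i vertices has V_i - 1 edges; summing gives V - C = 180 - 20 = 160)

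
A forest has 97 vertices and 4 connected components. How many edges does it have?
93 (Each of the 4 component trees on V_i vertices has V_i - 1 edges; summing gives V - C = 97 - 4 = 93)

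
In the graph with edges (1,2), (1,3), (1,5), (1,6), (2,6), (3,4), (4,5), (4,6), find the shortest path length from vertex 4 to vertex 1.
2 (path: 4 -> 6 -> 1, 2 edges)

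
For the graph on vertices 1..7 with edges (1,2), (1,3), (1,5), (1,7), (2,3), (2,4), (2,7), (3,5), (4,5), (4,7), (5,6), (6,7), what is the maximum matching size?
3 (matching: (1,5), (2,4), (6,7); upper bound floor(n/2) = floor(7/2) = 3)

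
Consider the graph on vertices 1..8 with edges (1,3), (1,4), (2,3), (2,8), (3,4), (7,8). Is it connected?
No, it has 3 components: {1, 2, 3, 4, 7, 8}, {5}, {6}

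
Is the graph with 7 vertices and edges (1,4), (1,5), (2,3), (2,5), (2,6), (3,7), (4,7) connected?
Yes (BFS from 1 visits [1, 4, 5, 7, 2, 3, 6] — all 7 vertices reached)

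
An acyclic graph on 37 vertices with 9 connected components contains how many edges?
28 (Each of the 9 component trees on V_i vertices has V_i - 1 edges; summing gives V - C = 37 - 9 = 28)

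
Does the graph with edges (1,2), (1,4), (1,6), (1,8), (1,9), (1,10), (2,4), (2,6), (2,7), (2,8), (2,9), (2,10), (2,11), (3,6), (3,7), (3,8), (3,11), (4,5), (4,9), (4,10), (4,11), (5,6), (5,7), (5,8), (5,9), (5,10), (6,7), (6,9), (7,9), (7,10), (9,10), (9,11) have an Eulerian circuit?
Yes (the graph is connected and all 11 vertices have even degree)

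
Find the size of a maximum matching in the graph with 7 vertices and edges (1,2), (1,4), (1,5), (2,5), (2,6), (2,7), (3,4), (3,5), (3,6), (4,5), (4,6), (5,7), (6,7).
3 (matching: (2,7), (3,5), (4,6); upper bound floor(n/2) = floor(7/2) = 3)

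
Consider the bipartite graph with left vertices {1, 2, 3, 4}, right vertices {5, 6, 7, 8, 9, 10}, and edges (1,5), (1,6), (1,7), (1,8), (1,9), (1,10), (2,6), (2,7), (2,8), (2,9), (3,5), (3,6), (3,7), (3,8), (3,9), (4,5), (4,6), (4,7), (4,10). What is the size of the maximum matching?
4 (matching: (1,10), (2,9), (3,8), (4,7); upper bound min(|L|,|R|) = min(4,6) = 4)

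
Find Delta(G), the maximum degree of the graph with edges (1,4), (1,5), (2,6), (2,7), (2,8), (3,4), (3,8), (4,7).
3 (attained at vertices 2, 4)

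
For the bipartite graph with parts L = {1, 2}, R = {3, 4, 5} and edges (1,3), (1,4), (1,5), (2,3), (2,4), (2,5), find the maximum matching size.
2 (matching: (1,5), (2,4); upper bound min(|L|,|R|) = min(2,3) = 2)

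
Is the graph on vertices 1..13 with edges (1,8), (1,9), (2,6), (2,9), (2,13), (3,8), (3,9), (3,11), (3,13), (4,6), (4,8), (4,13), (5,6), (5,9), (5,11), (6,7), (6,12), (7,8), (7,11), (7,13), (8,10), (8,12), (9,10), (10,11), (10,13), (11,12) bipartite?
Yes. Partition: {1, 2, 3, 4, 5, 7, 10, 12}, {6, 8, 9, 11, 13}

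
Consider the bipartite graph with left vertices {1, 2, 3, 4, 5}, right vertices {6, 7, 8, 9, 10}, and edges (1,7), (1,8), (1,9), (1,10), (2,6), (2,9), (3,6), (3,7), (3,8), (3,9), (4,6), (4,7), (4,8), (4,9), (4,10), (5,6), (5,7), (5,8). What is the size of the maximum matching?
5 (matching: (1,10), (2,9), (3,8), (4,7), (5,6); upper bound min(|L|,|R|) = min(5,5) = 5)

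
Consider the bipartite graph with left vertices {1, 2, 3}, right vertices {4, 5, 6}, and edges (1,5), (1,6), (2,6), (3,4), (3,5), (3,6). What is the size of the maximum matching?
3 (matching: (1,5), (2,6), (3,4); upper bound min(|L|,|R|) = min(3,3) = 3)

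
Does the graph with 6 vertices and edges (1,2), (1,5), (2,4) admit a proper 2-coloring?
Yes. Partition: {1, 3, 4, 6}, {2, 5}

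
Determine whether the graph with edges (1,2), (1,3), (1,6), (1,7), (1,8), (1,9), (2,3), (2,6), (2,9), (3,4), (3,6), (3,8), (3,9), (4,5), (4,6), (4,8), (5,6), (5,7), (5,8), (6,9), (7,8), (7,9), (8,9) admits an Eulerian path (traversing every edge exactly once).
Yes — and in fact it has an Eulerian circuit (the graph is connected and all 9 vertices have even degree)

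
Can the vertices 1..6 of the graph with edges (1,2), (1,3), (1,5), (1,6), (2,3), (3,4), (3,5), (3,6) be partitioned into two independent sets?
No (odd cycle of length 3: 6 -> 1 -> 3 -> 6)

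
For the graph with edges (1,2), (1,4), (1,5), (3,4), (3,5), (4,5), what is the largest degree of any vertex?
3 (attained at vertices 1, 4, 5)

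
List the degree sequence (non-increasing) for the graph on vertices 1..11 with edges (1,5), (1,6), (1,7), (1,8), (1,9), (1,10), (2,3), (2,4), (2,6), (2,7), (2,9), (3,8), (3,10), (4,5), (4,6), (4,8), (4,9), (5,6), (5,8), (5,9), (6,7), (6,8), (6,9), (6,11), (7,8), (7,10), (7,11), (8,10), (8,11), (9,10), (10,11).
[8, 8, 6, 6, 6, 6, 5, 5, 5, 4, 3] (degrees: deg(1)=6, deg(2)=5, deg(3)=3, deg(4)=5, deg(5)=5, deg(6)=8, deg(7)=6, deg(8)=8, deg(9)=6, deg(10)=6, deg(11)=4)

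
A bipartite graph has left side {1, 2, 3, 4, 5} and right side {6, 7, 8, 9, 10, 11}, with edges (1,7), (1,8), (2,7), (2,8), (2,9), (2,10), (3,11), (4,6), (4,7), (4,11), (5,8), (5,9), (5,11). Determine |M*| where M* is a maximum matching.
5 (matching: (1,8), (2,10), (3,11), (4,7), (5,9); upper bound min(|L|,|R|) = min(5,6) = 5)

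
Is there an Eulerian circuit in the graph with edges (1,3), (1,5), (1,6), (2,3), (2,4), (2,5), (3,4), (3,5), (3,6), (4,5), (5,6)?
No (6 vertices have odd degree: {1, 2, 3, 4, 5, 6}; Eulerian circuit requires 0)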